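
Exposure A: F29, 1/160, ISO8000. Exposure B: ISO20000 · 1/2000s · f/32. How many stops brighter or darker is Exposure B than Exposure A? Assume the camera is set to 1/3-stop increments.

Aperture: f/29 → f/32 — 1/3 stop smaller aperture (darker).
Shutter speed: 1/160 → 1/200 → 1/250 → 1/320 → 1/400 → 1/500 → 1/640 → 1/800 → 1/1000 → 1/1250 → 1/1600 → 1/2000 — 3 2/3 stops faster (darker).
ISO: 8000 → 10000 → 12800 → 16000 → 20000 — 1 1/3 stops higher (brighter).
Net: −1/3 −3 2/3 +1 1/3 = −2 2/3 stops.

2 2/3 stops darker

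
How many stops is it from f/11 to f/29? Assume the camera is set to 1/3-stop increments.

f/11 → f/13 → f/14 → f/16 → f/18 → f/20 → f/22 → f/25 → f/29 — count the steps: 8 third-stops = 2 2/3 stops.

2 2/3 stops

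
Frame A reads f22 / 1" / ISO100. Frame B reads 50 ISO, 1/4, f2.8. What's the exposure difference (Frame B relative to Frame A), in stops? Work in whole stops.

Aperture: f/22 → f/16 → f/11 → f/8 → f/5.6 → f/4 → f/2.8 — 6 stops wider (brighter).
Shutter speed: 1 → 1/2 → 1/4 — 2 stops faster (darker).
ISO: 100 → 50 — 1 stop lower (darker).
Net: +6 −2 −1 = +3 stops.

3 stops brighter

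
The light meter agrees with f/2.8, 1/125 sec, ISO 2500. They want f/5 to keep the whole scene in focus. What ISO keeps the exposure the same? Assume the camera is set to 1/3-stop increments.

Aperture: f/2.8 → f/3.2 → f/3.5 → f/4 → f/4.5 → f/5 — 1 2/3 stops narrower (darker).
Need 1 2/3 stops brighter from the ISO: 2500 → 3200 → 4000 → 5000 → 6400 → 8000.

ISO 8000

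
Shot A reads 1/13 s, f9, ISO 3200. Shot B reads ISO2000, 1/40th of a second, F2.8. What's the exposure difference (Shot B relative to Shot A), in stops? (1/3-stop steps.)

1 stop brighter

Aperture: f/9 → f/8 → f/7.1 → f/6.3 → f/5.6 → f/5 → f/4.5 → f/4 → f/3.5 → f/3.2 → f/2.8 — 3 1/3 stops wider (brighter).
Shutter speed: 1/13 → 1/15 → 1/20 → 1/25 → 1/30 → 1/40 — 1 2/3 stops shorter (darker).
ISO: 3200 → 2500 → 2000 — 2/3 stop lower (darker).
Net: +3 1/3 −1 2/3 −2/3 = +1 stop.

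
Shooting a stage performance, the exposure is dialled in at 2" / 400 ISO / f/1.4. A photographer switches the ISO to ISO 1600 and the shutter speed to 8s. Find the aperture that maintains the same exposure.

ISO: 400 → 800 → 1600 — 2 stops raised (brighter).
Shutter speed: 2 → 4 → 8 — 2 stops slower (brighter).
Net change so far: 4 stops brighter. Offset with the aperture: f/1.4 → f/2 → f/2.8 → f/4 → f/5.6.

f/5.6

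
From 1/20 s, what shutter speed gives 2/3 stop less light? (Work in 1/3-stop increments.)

Shutter speed: 1/20 → 1/25 → 1/30 — 2/3 stop shorter (darker).

1/30s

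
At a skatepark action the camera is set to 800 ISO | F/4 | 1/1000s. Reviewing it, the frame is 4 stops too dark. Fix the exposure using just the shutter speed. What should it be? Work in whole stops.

1/60s

Underexposed by 4 stops → need 4 stops brighter.
Shutter speed: 1/1000 → 1/500 → 1/250 → 1/125 → 1/60.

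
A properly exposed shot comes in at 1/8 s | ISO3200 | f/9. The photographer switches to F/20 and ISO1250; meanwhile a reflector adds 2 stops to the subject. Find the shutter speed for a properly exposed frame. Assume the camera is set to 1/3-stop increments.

0.4 s

Scene light: 2 stops brighter.
Aperture: f/9 → f/10 → f/11 → f/13 → f/14 → f/16 → f/18 → f/20 — 2 1/3 stops stopped down (darker).
ISO: 3200 → 2500 → 2000 → 1600 → 1250 — 1 1/3 stops dropped (darker).
Net so far: 1 2/3 stops darker. Shutter speed: 1/8 → 1/6 → 1/5 → 1/4 → 0.3 → 0.4.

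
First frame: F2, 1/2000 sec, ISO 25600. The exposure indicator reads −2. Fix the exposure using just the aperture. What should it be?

f/1.0

Underexposed by 2 stops → need 2 stops brighter.
Aperture: f/2 → f/1.4 → f/1.0.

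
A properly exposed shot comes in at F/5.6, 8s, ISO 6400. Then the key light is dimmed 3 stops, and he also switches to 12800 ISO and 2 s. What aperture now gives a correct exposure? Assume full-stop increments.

Scene light: 3 stops darker.
ISO: 6400 → 12800 — 1 stop raised (brighter).
Shutter speed: 8 → 4 → 2 — 2 stops faster (darker).
Net so far: 4 stops darker. Aperture: f/5.6 → f/4 → f/2.8 → f/2 → f/1.4.

f/1.4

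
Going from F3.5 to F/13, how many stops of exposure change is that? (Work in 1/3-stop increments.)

f/3.5 → f/4 → f/4.5 → f/5 → f/5.6 → f/6.3 → f/7.1 → f/8 → f/9 → f/10 → f/11 → f/13 — count the steps: 11 third-stops = 3 2/3 stops.

3 2/3 stops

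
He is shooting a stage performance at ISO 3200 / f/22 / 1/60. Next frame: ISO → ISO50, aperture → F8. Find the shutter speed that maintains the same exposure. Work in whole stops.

ISO: 3200 → 1600 → 800 → 400 → 200 → 100 → 50 — 6 stops dropped (darker).
Aperture: f/22 → f/16 → f/11 → f/8 — 3 stops opened up (brighter).
Net change so far: 3 stops darker. Offset with the shutter speed: 1/60 → 1/30 → 1/15 → 1/8.

1/8s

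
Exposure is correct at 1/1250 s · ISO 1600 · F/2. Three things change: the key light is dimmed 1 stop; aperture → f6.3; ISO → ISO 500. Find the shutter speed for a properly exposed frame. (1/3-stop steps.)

Scene light: 1 stop darker.
Aperture: f/2 → f/2.2 → f/2.5 → f/2.8 → f/3.2 → f/3.5 → f/4 → f/4.5 → f/5 → f/5.6 → f/6.3 — 3 1/3 stops smaller aperture (darker).
ISO: 1600 → 1250 → 1000 → 800 → 640 → 500 — 1 2/3 stops lower (darker).
Net so far: 6 stops darker. Shutter speed: 1/1250 → 1/1000 → 1/800 → 1/640 → 1/500 → 1/400 → 1/320 → 1/250 → 1/200 → 1/160 → 1/125 → 1/100 → 1/80 → 1/60 → 1/50 → 1/40 → 1/30 → 1/25 → 1/20.

1/20s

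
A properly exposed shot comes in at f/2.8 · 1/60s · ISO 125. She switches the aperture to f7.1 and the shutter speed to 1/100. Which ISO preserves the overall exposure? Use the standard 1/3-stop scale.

ISO 1250

Aperture: f/2.8 → f/3.2 → f/3.5 → f/4 → f/4.5 → f/5 → f/5.6 → f/6.3 → f/7.1 — 2 2/3 stops stopped down (darker).
Shutter speed: 1/60 → 1/80 → 1/100 — 2/3 stop faster (darker).
Net change so far: 3 1/3 stops darker. Offset with the ISO: 125 → 160 → 200 → 250 → 320 → 400 → 500 → 640 → 800 → 1000 → 1250.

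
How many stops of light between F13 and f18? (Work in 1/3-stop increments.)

f/13 → f/14 → f/16 → f/18 — count the steps: 3 third-stops = 1 stop.

1 stop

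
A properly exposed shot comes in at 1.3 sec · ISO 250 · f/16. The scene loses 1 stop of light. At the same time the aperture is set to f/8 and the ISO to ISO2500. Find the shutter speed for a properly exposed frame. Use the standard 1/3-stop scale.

Scene light: 1 stop darker.
Aperture: f/16 → f/14 → f/13 → f/11 → f/10 → f/9 → f/8 — 2 stops wider (brighter).
ISO: 250 → 320 → 400 → 500 → 640 → 800 → 1000 → 1250 → 1600 → 2000 → 2500 — 3 1/3 stops higher (brighter).
Net so far: 4 1/3 stops brighter. Shutter speed: 1.3 → 1 → 0.8 → 0.6 → 0.5 → 0.4 → 0.3 → 1/4 → 1/5 → 1/6 → 1/8 → 1/10 → 1/13 → 1/15.

1/15s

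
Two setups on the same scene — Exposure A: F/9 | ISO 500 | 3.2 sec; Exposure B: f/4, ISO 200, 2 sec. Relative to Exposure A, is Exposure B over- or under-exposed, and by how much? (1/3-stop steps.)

Aperture: f/9 → f/8 → f/7.1 → f/6.3 → f/5.6 → f/5 → f/4.5 → f/4 — 2 1/3 stops larger aperture (brighter).
Shutter speed: 3.2 → 2.5 → 2 — 2/3 stop faster (darker).
ISO: 500 → 400 → 320 → 250 → 200 — 1 1/3 stops dropped (darker).
Net: +2 1/3 −2/3 −1 1/3 = +1/3 stops.

1/3 stop brighter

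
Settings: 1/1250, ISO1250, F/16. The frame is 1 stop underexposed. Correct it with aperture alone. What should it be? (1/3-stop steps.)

f/11

Underexposed by 1 stop → need 1 stop brighter.
Aperture: f/16 → f/14 → f/13 → f/11.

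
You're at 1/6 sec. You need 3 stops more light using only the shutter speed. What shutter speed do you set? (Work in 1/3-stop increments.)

1.3 s

Shutter speed: 1/6 → 1/5 → 1/4 → 0.3 → 0.4 → 0.5 → 0.6 → 0.8 → 1 → 1.3 — 3 stops longer (brighter).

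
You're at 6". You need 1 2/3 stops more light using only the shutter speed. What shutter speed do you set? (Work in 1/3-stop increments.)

Shutter speed: 6 → 8 → 10 → 13 → 15 → 20 — 1 2/3 stops slower (brighter).

20 s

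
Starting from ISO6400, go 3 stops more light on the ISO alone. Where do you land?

ISO 51200

ISO: 6400 → 12800 → 25600 → 51200 — 3 stops raised (brighter).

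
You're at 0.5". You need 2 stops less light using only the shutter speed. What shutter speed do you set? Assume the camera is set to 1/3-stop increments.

Shutter speed: 0.5 → 0.4 → 0.3 → 1/4 → 1/5 → 1/6 → 1/8 — 2 stops shorter (darker).

1/8s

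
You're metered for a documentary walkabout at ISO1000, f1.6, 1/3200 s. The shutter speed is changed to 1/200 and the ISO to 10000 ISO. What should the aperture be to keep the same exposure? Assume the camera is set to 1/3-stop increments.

Shutter speed: 1/3200 → 1/2500 → 1/2000 → 1/1600 → 1/1250 → 1/1000 → 1/800 → 1/640 → 1/500 → 1/400 → 1/320 → 1/250 → 1/200 — 4 stops longer (brighter).
ISO: 1000 → 1250 → 1600 → 2000 → 2500 → 3200 → 4000 → 5000 → 6400 → 8000 → 10000 — 3 1/3 stops higher (brighter).
Net change so far: 7 1/3 stops brighter. Offset with the aperture: f/1.6 → f/1.8 → f/2 → f/2.2 → f/2.5 → f/2.8 → f/3.2 → f/3.5 → f/4 → f/4.5 → f/5 → f/5.6 → f/6.3 → f/7.1 → f/8 → f/9 → f/10 → f/11 → f/13 → f/14 → f/16 → f/18 → f/20.

f/20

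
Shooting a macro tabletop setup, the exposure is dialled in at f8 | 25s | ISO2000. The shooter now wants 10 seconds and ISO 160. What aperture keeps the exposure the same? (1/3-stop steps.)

f/1.4

Shutter speed: 25 → 20 → 15 → 13 → 10 — 1 1/3 stops faster (darker).
ISO: 2000 → 1600 → 1250 → 1000 → 800 → 640 → 500 → 400 → 320 → 250 → 200 → 160 — 3 2/3 stops dropped (darker).
Net change so far: 5 stops darker. Offset with the aperture: f/8 → f/7.1 → f/6.3 → f/5.6 → f/5 → f/4.5 → f/4 → f/3.5 → f/3.2 → f/2.8 → f/2.5 → f/2.2 → f/2 → f/1.8 → f/1.6 → f/1.4.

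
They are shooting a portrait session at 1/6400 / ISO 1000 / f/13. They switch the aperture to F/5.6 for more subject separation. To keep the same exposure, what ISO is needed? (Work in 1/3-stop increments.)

ISO 200

Aperture: f/13 → f/11 → f/10 → f/9 → f/8 → f/7.1 → f/6.3 → f/5.6 — 2 1/3 stops wider (brighter).
Need 2 1/3 stops darker from the ISO: 1000 → 800 → 640 → 500 → 400 → 320 → 250 → 200.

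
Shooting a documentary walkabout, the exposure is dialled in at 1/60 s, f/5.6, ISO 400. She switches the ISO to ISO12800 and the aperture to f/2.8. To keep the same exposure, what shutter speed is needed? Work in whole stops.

1/8000s

ISO: 400 → 800 → 1600 → 3200 → 6400 → 12800 — 5 stops raised (brighter).
Aperture: f/5.6 → f/4 → f/2.8 — 2 stops wider (brighter).
Net change so far: 7 stops brighter. Offset with the shutter speed: 1/60 → 1/125 → 1/250 → 1/500 → 1/1000 → 1/2000 → 1/4000 → 1/8000.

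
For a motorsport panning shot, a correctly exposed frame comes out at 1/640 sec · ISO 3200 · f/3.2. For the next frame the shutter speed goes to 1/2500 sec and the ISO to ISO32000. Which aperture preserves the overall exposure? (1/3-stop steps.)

Shutter speed: 1/640 → 1/800 → 1/1000 → 1/1250 → 1/1600 → 1/2000 → 1/2500 — 2 stops shorter (darker).
ISO: 3200 → 4000 → 5000 → 6400 → 8000 → 10000 → 12800 → 16000 → 20000 → 25600 → 32000 — 3 1/3 stops raised (brighter).
Net change so far: 1 1/3 stops brighter. Offset with the aperture: f/3.2 → f/3.5 → f/4 → f/4.5 → f/5.

f/5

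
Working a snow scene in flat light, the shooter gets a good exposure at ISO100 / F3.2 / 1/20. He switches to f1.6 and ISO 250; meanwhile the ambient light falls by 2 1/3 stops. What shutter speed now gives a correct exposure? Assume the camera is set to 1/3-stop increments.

Scene light: 2 1/3 stops darker.
Aperture: f/3.2 → f/2.8 → f/2.5 → f/2.2 → f/2 → f/1.8 → f/1.6 — 2 stops larger aperture (brighter).
ISO: 100 → 125 → 160 → 200 → 250 — 1 1/3 stops higher (brighter).
Net so far: 1 stop brighter. Shutter speed: 1/20 → 1/25 → 1/30 → 1/40.

1/40s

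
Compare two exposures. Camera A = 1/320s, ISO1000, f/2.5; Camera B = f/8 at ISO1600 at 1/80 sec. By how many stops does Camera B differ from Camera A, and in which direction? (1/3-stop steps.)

2/3 stop darker

Aperture: f/2.5 → f/2.8 → f/3.2 → f/3.5 → f/4 → f/4.5 → f/5 → f/5.6 → f/6.3 → f/7.1 → f/8 — 3 1/3 stops smaller aperture (darker).
Shutter speed: 1/320 → 1/250 → 1/200 → 1/160 → 1/125 → 1/100 → 1/80 — 2 stops longer (brighter).
ISO: 1000 → 1250 → 1600 — 2/3 stop raised (brighter).
Net: −3 1/3 +2 +2/3 = −2/3 stops.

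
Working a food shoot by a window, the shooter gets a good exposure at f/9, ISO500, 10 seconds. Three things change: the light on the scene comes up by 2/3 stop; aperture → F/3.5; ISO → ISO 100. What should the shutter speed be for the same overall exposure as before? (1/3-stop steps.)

Scene light: 2/3 stop brighter.
Aperture: f/9 → f/8 → f/7.1 → f/6.3 → f/5.6 → f/5 → f/4.5 → f/4 → f/3.5 — 2 2/3 stops wider (brighter).
ISO: 500 → 400 → 320 → 250 → 200 → 160 → 125 → 100 — 2 1/3 stops lower (darker).
Net so far: 1 stop brighter. Shutter speed: 10 → 8 → 6 → 5.

5 s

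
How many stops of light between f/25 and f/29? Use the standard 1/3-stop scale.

1/3 stop

f/25 → f/29 — count the steps: 1 third-stops = 1/3 stop.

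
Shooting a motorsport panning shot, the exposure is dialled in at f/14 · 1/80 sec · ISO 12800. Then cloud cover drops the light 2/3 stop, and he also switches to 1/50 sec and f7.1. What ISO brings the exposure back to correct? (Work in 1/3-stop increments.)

ISO 3200

Scene light: 2/3 stop darker.
Shutter speed: 1/80 → 1/60 → 1/50 — 2/3 stop longer (brighter).
Aperture: f/14 → f/13 → f/11 → f/10 → f/9 → f/8 → f/7.1 — 2 stops opened up (brighter).
Net so far: 2 stops brighter. ISO: 12800 → 10000 → 8000 → 6400 → 5000 → 4000 → 3200.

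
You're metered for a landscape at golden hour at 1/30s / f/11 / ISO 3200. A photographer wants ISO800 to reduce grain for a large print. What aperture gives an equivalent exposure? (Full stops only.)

ISO: 3200 → 1600 → 800 — 2 stops dropped (darker).
Need 2 stops brighter from the aperture: f/11 → f/8 → f/5.6.

f/5.6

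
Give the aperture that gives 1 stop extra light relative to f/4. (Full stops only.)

Aperture: f/4 → f/2.8 — 1 stop opened up (brighter).

f/2.8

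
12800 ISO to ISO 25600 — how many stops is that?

1 stop

12800 → 25600 — count the steps: 1 stop.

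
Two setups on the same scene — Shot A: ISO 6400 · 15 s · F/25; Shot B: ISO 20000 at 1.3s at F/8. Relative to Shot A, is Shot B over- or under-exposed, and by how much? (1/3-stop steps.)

Aperture: f/25 → f/22 → f/20 → f/18 → f/16 → f/14 → f/13 → f/11 → f/10 → f/9 → f/8 — 3 1/3 stops opened up (brighter).
Shutter speed: 15 → 13 → 10 → 8 → 6 → 5 → 4 → 3.2 → 2.5 → 2 → 1.6 → 1.3 — 3 2/3 stops shorter (darker).
ISO: 6400 → 8000 → 10000 → 12800 → 16000 → 20000 — 1 2/3 stops higher (brighter).
Net: +3 1/3 −3 2/3 +1 2/3 = +1 1/3 stops.

1 1/3 stops brighter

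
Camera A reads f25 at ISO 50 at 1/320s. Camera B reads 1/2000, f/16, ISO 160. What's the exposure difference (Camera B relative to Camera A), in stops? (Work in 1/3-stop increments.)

1/3 stop brighter

Aperture: f/25 → f/22 → f/20 → f/18 → f/16 — 1 1/3 stops wider (brighter).
Shutter speed: 1/320 → 1/400 → 1/500 → 1/640 → 1/800 → 1/1000 → 1/1250 → 1/1600 → 1/2000 — 2 2/3 stops faster (darker).
ISO: 50 → 64 → 80 → 100 → 125 → 160 — 1 2/3 stops raised (brighter).
Net: +1 1/3 −2 2/3 +1 2/3 = +1/3 stops.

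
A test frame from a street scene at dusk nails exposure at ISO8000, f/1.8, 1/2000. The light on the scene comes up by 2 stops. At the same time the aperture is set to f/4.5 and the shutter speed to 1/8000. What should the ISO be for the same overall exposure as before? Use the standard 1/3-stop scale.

ISO 51200

Scene light: 2 stops brighter.
Aperture: f/1.8 → f/2 → f/2.2 → f/2.5 → f/2.8 → f/3.2 → f/3.5 → f/4 → f/4.5 — 2 2/3 stops stopped down (darker).
Shutter speed: 1/2000 → 1/2500 → 1/3200 → 1/4000 → 1/5000 → 1/6400 → 1/8000 — 2 stops faster (darker).
Net so far: 2 2/3 stops darker. ISO: 8000 → 10000 → 12800 → 16000 → 20000 → 25600 → 32000 → 40000 → 51200.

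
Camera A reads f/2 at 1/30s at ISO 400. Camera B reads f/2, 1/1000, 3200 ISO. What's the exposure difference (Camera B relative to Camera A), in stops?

Aperture: unchanged.
Shutter speed: 1/30 → 1/60 → 1/125 → 1/250 → 1/500 → 1/1000 — 5 stops shorter (darker).
ISO: 400 → 800 → 1600 → 3200 — 3 stops raised (brighter).
Net: −5 +3 = −2 stops.

2 stops darker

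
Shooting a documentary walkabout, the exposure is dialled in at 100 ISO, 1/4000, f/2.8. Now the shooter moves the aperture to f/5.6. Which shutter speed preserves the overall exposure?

1/1000s

Aperture: f/2.8 → f/4 → f/5.6 — 2 stops smaller aperture (darker).
Need 2 stops brighter from the shutter speed: 1/4000 → 1/2000 → 1/1000.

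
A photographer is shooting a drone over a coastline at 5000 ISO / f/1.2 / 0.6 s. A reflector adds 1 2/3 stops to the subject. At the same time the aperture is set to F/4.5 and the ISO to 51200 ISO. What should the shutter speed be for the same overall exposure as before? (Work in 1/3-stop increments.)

Scene light: 1 2/3 stops brighter.
Aperture: f/1.2 → f/1.4 → f/1.6 → f/1.8 → f/2 → f/2.2 → f/2.5 → f/2.8 → f/3.2 → f/3.5 → f/4 → f/4.5 — 3 2/3 stops narrower (darker).
ISO: 5000 → 6400 → 8000 → 10000 → 12800 → 16000 → 20000 → 25600 → 32000 → 40000 → 51200 — 3 1/3 stops higher (brighter).
Net so far: 1 1/3 stops brighter. Shutter speed: 0.6 → 0.5 → 0.4 → 0.3 → 1/4.

1/4s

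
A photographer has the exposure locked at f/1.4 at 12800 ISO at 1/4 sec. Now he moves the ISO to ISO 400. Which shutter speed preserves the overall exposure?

ISO: 12800 → 6400 → 3200 → 1600 → 800 → 400 — 5 stops lower (darker).
Need 5 stops brighter from the shutter speed: 1/4 → 1/2 → 1 → 2 → 4 → 8.

8 s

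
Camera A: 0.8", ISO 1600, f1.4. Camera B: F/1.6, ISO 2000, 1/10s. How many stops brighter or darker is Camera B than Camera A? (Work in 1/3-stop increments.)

3 stops darker

Aperture: f/1.4 → f/1.6 — 1/3 stop smaller aperture (darker).
Shutter speed: 0.8 → 0.6 → 0.5 → 0.4 → 0.3 → 1/4 → 1/5 → 1/6 → 1/8 → 1/10 — 3 stops shorter (darker).
ISO: 1600 → 2000 — 1/3 stop raised (brighter).
Net: −1/3 −3 +1/3 = −3 stops.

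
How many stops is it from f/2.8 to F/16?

5 stops

f/2.8 → f/4 → f/5.6 → f/8 → f/11 → f/16 — count the steps: 5 stops.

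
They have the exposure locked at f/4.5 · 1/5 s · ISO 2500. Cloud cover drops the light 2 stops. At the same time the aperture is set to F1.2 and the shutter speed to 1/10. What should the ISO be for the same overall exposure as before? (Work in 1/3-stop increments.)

ISO 1600

Scene light: 2 stops darker.
Aperture: f/4.5 → f/4 → f/3.5 → f/3.2 → f/2.8 → f/2.5 → f/2.2 → f/2 → f/1.8 → f/1.6 → f/1.4 → f/1.2 — 3 2/3 stops opened up (brighter).
Shutter speed: 1/5 → 1/6 → 1/8 → 1/10 — 1 stop shorter (darker).
Net so far: 2/3 stop brighter. ISO: 2500 → 2000 → 1600.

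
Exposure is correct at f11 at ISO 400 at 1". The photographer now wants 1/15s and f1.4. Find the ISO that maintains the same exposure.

ISO 100

Shutter speed: 1 → 1/2 → 1/4 → 1/8 → 1/15 — 4 stops shorter (darker).
Aperture: f/11 → f/8 → f/5.6 → f/4 → f/2.8 → f/2 → f/1.4 — 6 stops wider (brighter).
Net change so far: 2 stops brighter. Offset with the ISO: 400 → 200 → 100.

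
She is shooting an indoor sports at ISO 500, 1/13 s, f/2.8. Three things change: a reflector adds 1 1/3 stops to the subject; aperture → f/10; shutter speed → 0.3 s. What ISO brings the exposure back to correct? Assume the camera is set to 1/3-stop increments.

Scene light: 1 1/3 stops brighter.
Aperture: f/2.8 → f/3.2 → f/3.5 → f/4 → f/4.5 → f/5 → f/5.6 → f/6.3 → f/7.1 → f/8 → f/9 → f/10 — 3 2/3 stops smaller aperture (darker).
Shutter speed: 1/13 → 1/10 → 1/8 → 1/6 → 1/5 → 1/4 → 0.3 — 2 stops longer (brighter).
Net so far: 1/3 stop darker. ISO: 500 → 640.

ISO 640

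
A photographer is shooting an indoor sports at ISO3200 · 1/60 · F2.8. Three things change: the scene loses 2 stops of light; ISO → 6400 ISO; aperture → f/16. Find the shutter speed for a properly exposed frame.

1 s

Scene light: 2 stops darker.
ISO: 3200 → 6400 — 1 stop higher (brighter).
Aperture: f/2.8 → f/4 → f/5.6 → f/8 → f/11 → f/16 — 5 stops stopped down (darker).
Net so far: 6 stops darker. Shutter speed: 1/60 → 1/30 → 1/15 → 1/8 → 1/4 → 1/2 → 1.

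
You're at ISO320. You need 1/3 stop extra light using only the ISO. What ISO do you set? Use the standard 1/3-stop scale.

ISO 400

ISO: 320 → 400 — 1/3 stop raised (brighter).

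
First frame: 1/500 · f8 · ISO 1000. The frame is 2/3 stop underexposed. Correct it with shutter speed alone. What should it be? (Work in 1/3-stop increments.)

Underexposed by 2/3 stop → need 2/3 stop brighter.
Shutter speed: 1/500 → 1/400 → 1/320.

1/320s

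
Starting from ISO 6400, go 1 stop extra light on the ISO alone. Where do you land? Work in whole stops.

ISO: 6400 → 12800 — 1 stop raised (brighter).

ISO 12800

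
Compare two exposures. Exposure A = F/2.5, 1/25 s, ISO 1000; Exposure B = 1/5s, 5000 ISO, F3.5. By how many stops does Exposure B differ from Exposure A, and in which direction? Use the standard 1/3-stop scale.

3 2/3 stops brighter

Aperture: f/2.5 → f/2.8 → f/3.2 → f/3.5 — 1 stop smaller aperture (darker).
Shutter speed: 1/25 → 1/20 → 1/15 → 1/13 → 1/10 → 1/8 → 1/6 → 1/5 — 2 1/3 stops slower (brighter).
ISO: 1000 → 1250 → 1600 → 2000 → 2500 → 3200 → 4000 → 5000 — 2 1/3 stops raised (brighter).
Net: −1 +2 1/3 +2 1/3 = +3 2/3 stops.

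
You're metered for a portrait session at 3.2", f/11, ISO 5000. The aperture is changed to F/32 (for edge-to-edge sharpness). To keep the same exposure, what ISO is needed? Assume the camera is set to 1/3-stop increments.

Aperture: f/11 → f/13 → f/14 → f/16 → f/18 → f/20 → f/22 → f/25 → f/29 → f/32 — 3 stops narrower (darker).
Need 3 stops brighter from the ISO: 5000 → 6400 → 8000 → 10000 → 12800 → 16000 → 20000 → 25600 → 32000 → 40000.

ISO 40000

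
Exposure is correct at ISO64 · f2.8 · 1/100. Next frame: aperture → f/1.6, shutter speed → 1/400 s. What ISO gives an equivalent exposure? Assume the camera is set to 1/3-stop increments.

ISO 80

Aperture: f/2.8 → f/2.5 → f/2.2 → f/2 → f/1.8 → f/1.6 — 1 2/3 stops opened up (brighter).
Shutter speed: 1/100 → 1/125 → 1/160 → 1/200 → 1/250 → 1/320 → 1/400 — 2 stops faster (darker).
Net change so far: 1/3 stop darker. Offset with the ISO: 64 → 80.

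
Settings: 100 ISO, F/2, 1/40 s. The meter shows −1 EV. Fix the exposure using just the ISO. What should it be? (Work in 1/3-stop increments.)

Underexposed by 1 stop → need 1 stop brighter.
ISO: 100 → 125 → 160 → 200.

ISO 200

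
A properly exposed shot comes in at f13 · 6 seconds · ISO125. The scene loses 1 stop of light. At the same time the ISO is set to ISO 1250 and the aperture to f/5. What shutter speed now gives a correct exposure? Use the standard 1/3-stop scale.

Scene light: 1 stop darker.
ISO: 125 → 160 → 200 → 250 → 320 → 400 → 500 → 640 → 800 → 1000 → 1250 — 3 1/3 stops raised (brighter).
Aperture: f/13 → f/11 → f/10 → f/9 → f/8 → f/7.1 → f/6.3 → f/5.6 → f/5 — 2 2/3 stops larger aperture (brighter).
Net so far: 5 stops brighter. Shutter speed: 6 → 5 → 4 → 3.2 → 2.5 → 2 → 1.6 → 1.3 → 1 → 0.8 → 0.6 → 0.5 → 0.4 → 0.3 → 1/4 → 1/5.

1/5s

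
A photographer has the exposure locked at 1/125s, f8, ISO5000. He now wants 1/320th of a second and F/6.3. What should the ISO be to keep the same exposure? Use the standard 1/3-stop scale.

Shutter speed: 1/125 → 1/160 → 1/200 → 1/250 → 1/320 — 1 1/3 stops faster (darker).
Aperture: f/8 → f/7.1 → f/6.3 — 2/3 stop wider (brighter).
Net change so far: 2/3 stop darker. Offset with the ISO: 5000 → 6400 → 8000.

ISO 8000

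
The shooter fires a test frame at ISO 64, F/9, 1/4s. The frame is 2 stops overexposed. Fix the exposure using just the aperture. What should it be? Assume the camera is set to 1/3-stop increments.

f/18

Overexposed by 2 stops → need 2 stops darker.
Aperture: f/9 → f/10 → f/11 → f/13 → f/14 → f/16 → f/18.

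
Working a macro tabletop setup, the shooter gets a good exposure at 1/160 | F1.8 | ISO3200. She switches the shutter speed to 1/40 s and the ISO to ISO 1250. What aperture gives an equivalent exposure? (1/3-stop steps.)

f/2.2

Shutter speed: 1/160 → 1/125 → 1/100 → 1/80 → 1/60 → 1/50 → 1/40 — 2 stops longer (brighter).
ISO: 3200 → 2500 → 2000 → 1600 → 1250 — 1 1/3 stops lower (darker).
Net change so far: 2/3 stop brighter. Offset with the aperture: f/1.8 → f/2 → f/2.2.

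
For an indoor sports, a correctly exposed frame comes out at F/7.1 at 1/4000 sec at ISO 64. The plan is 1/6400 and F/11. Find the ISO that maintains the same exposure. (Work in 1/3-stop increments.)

Shutter speed: 1/4000 → 1/5000 → 1/6400 — 2/3 stop shorter (darker).
Aperture: f/7.1 → f/8 → f/9 → f/10 → f/11 — 1 1/3 stops stopped down (darker).
Net change so far: 2 stops darker. Offset with the ISO: 64 → 80 → 100 → 125 → 160 → 200 → 250.

ISO 250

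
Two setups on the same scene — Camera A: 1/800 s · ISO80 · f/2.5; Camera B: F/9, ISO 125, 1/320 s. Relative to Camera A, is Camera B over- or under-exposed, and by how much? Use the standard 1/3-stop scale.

Aperture: f/2.5 → f/2.8 → f/3.2 → f/3.5 → f/4 → f/4.5 → f/5 → f/5.6 → f/6.3 → f/7.1 → f/8 → f/9 — 3 2/3 stops smaller aperture (darker).
Shutter speed: 1/800 → 1/640 → 1/500 → 1/400 → 1/320 — 1 1/3 stops slower (brighter).
ISO: 80 → 100 → 125 — 2/3 stop higher (brighter).
Net: −3 2/3 +1 1/3 +2/3 = −1 2/3 stops.

1 2/3 stops darker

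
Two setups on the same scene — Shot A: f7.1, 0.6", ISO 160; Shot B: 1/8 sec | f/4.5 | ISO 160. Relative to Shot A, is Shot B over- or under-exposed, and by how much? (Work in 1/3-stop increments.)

1 stop darker

Aperture: f/7.1 → f/6.3 → f/5.6 → f/5 → f/4.5 — 1 1/3 stops wider (brighter).
Shutter speed: 0.6 → 0.5 → 0.4 → 0.3 → 1/4 → 1/5 → 1/6 → 1/8 — 2 1/3 stops shorter (darker).
ISO: unchanged.
Net: +1 1/3 −2 1/3 = −1 stop.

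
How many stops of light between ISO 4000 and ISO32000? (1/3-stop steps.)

3 stops

4000 → 5000 → 6400 → 8000 → 10000 → 12800 → 16000 → 20000 → 25600 → 32000 — count the steps: 9 third-stops = 3 stops.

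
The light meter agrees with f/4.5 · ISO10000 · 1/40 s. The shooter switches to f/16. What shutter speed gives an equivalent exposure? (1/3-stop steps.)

Aperture: f/4.5 → f/5 → f/5.6 → f/6.3 → f/7.1 → f/8 → f/9 → f/10 → f/11 → f/13 → f/14 → f/16 — 3 2/3 stops stopped down (darker).
Need 3 2/3 stops brighter from the shutter speed: 1/40 → 1/30 → 1/25 → 1/20 → 1/15 → 1/13 → 1/10 → 1/8 → 1/6 → 1/5 → 1/4 → 0.3.

0.3 s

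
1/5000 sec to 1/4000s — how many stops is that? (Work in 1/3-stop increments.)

1/3 stop

1/5000 → 1/4000 — count the steps: 1 third-stops = 1/3 stop.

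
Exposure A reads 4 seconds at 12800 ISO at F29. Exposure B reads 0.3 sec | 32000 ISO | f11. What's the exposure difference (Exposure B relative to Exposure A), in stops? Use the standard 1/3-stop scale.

Aperture: f/29 → f/25 → f/22 → f/20 → f/18 → f/16 → f/14 → f/13 → f/11 — 2 2/3 stops wider (brighter).
Shutter speed: 4 → 3.2 → 2.5 → 2 → 1.6 → 1.3 → 1 → 0.8 → 0.6 → 0.5 → 0.4 → 0.3 — 3 2/3 stops faster (darker).
ISO: 12800 → 16000 → 20000 → 25600 → 32000 — 1 1/3 stops higher (brighter).
Net: +2 2/3 −3 2/3 +1 1/3 = +1/3 stops.

1/3 stop brighter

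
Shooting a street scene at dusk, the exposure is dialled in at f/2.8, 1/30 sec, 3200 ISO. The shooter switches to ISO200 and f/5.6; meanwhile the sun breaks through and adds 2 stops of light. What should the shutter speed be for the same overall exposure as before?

Scene light: 2 stops brighter.
ISO: 3200 → 1600 → 800 → 400 → 200 — 4 stops dropped (darker).
Aperture: f/2.8 → f/4 → f/5.6 — 2 stops stopped down (darker).
Net so far: 4 stops darker. Shutter speed: 1/30 → 1/15 → 1/8 → 1/4 → 1/2.

1/2s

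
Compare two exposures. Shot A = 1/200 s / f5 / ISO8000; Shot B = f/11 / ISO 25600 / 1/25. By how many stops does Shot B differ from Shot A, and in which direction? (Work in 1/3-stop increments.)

Aperture: f/5 → f/5.6 → f/6.3 → f/7.1 → f/8 → f/9 → f/10 → f/11 — 2 1/3 stops stopped down (darker).
Shutter speed: 1/200 → 1/160 → 1/125 → 1/100 → 1/80 → 1/60 → 1/50 → 1/40 → 1/30 → 1/25 — 3 stops slower (brighter).
ISO: 8000 → 10000 → 12800 → 16000 → 20000 → 25600 — 1 2/3 stops higher (brighter).
Net: −2 1/3 +3 +1 2/3 = +2 1/3 stops.

2 1/3 stops brighter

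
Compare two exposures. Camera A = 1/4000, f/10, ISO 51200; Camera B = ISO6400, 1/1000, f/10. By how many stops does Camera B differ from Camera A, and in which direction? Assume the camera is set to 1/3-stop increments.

1 stop darker

Aperture: unchanged.
Shutter speed: 1/4000 → 1/3200 → 1/2500 → 1/2000 → 1/1600 → 1/1250 → 1/1000 — 2 stops slower (brighter).
ISO: 51200 → 40000 → 32000 → 25600 → 20000 → 16000 → 12800 → 10000 → 8000 → 6400 — 3 stops dropped (darker).
Net: +2 −3 = −1 stop.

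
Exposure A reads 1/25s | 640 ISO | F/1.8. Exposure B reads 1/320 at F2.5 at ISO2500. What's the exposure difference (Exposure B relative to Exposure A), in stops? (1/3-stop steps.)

2 2/3 stops darker

Aperture: f/1.8 → f/2 → f/2.2 → f/2.5 — 1 stop narrower (darker).
Shutter speed: 1/25 → 1/30 → 1/40 → 1/50 → 1/60 → 1/80 → 1/100 → 1/125 → 1/160 → 1/200 → 1/250 → 1/320 — 3 2/3 stops faster (darker).
ISO: 640 → 800 → 1000 → 1250 → 1600 → 2000 → 2500 — 2 stops raised (brighter).
Net: −1 −3 2/3 +2 = −2 2/3 stops.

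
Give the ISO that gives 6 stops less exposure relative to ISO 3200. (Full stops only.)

ISO 50

ISO: 3200 → 1600 → 800 → 400 → 200 → 100 → 50 — 6 stops lower (darker).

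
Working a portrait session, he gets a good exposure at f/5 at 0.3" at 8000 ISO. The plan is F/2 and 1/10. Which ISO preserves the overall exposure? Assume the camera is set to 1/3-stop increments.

Aperture: f/5 → f/4.5 → f/4 → f/3.5 → f/3.2 → f/2.8 → f/2.5 → f/2.2 → f/2 — 2 2/3 stops opened up (brighter).
Shutter speed: 0.3 → 1/4 → 1/5 → 1/6 → 1/8 → 1/10 — 1 2/3 stops faster (darker).
Net change so far: 1 stop brighter. Offset with the ISO: 8000 → 6400 → 5000 → 4000.

ISO 4000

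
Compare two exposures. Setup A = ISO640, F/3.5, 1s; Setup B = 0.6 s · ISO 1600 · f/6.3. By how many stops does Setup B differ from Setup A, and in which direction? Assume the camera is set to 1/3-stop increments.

1 stop darker

Aperture: f/3.5 → f/4 → f/4.5 → f/5 → f/5.6 → f/6.3 — 1 2/3 stops stopped down (darker).
Shutter speed: 1 → 0.8 → 0.6 — 2/3 stop faster (darker).
ISO: 640 → 800 → 1000 → 1250 → 1600 — 1 1/3 stops higher (brighter).
Net: −1 2/3 −2/3 +1 1/3 = −1 stop.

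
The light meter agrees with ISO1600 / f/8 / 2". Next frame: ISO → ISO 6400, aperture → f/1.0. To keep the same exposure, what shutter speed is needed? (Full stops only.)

ISO: 1600 → 3200 → 6400 — 2 stops higher (brighter).
Aperture: f/8 → f/5.6 → f/4 → f/2.8 → f/2 → f/1.4 → f/1.0 — 6 stops wider (brighter).
Net change so far: 8 stops brighter. Offset with the shutter speed: 2 → 1 → 1/2 → 1/4 → 1/8 → 1/15 → 1/30 → 1/60 → 1/125.

1/125s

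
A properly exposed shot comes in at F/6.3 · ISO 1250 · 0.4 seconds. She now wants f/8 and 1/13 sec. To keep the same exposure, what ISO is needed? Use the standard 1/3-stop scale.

Aperture: f/6.3 → f/7.1 → f/8 — 2/3 stop narrower (darker).
Shutter speed: 0.4 → 0.3 → 1/4 → 1/5 → 1/6 → 1/8 → 1/10 → 1/13 — 2 1/3 stops shorter (darker).
Net change so far: 3 stops darker. Offset with the ISO: 1250 → 1600 → 2000 → 2500 → 3200 → 4000 → 5000 → 6400 → 8000 → 10000.

ISO 10000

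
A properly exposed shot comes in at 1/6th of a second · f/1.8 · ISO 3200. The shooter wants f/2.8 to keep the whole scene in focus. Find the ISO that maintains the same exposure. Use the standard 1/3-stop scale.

ISO 8000

Aperture: f/1.8 → f/2 → f/2.2 → f/2.5 → f/2.8 — 1 1/3 stops narrower (darker).
Need 1 1/3 stops brighter from the ISO: 3200 → 4000 → 5000 → 6400 → 8000.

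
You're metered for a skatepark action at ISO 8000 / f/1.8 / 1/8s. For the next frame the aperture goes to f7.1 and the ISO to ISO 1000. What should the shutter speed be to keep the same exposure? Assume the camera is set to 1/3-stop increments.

15 s

Aperture: f/1.8 → f/2 → f/2.2 → f/2.5 → f/2.8 → f/3.2 → f/3.5 → f/4 → f/4.5 → f/5 → f/5.6 → f/6.3 → f/7.1 — 4 stops stopped down (darker).
ISO: 8000 → 6400 → 5000 → 4000 → 3200 → 2500 → 2000 → 1600 → 1250 → 1000 — 3 stops dropped (darker).
Net change so far: 7 stops darker. Offset with the shutter speed: 1/8 → 1/6 → 1/5 → 1/4 → 0.3 → 0.4 → 0.5 → 0.6 → 0.8 → 1 → 1.3 → 1.6 → 2 → 2.5 → 3.2 → 4 → 5 → 6 → 8 → 10 → 13 → 15.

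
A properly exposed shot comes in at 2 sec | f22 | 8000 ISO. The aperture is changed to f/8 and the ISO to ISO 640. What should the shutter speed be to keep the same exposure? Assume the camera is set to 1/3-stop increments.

3.2 s

Aperture: f/22 → f/20 → f/18 → f/16 → f/14 → f/13 → f/11 → f/10 → f/9 → f/8 — 3 stops larger aperture (brighter).
ISO: 8000 → 6400 → 5000 → 4000 → 3200 → 2500 → 2000 → 1600 → 1250 → 1000 → 800 → 640 — 3 2/3 stops dropped (darker).
Net change so far: 2/3 stop darker. Offset with the shutter speed: 2 → 2.5 → 3.2.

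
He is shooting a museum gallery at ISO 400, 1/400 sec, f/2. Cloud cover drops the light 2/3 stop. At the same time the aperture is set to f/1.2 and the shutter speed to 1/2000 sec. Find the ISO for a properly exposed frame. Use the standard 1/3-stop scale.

ISO 1250

Scene light: 2/3 stop darker.
Aperture: f/2 → f/1.8 → f/1.6 → f/1.4 → f/1.2 — 1 1/3 stops opened up (brighter).
Shutter speed: 1/400 → 1/500 → 1/640 → 1/800 → 1/1000 → 1/1250 → 1/1600 → 1/2000 — 2 1/3 stops shorter (darker).
Net so far: 1 2/3 stops darker. ISO: 400 → 500 → 640 → 800 → 1000 → 1250.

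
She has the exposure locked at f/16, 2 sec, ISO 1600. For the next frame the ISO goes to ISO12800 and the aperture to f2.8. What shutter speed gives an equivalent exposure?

ISO: 1600 → 3200 → 6400 → 12800 — 3 stops raised (brighter).
Aperture: f/16 → f/11 → f/8 → f/5.6 → f/4 → f/2.8 — 5 stops wider (brighter).
Net change so far: 8 stops brighter. Offset with the shutter speed: 2 → 1 → 1/2 → 1/4 → 1/8 → 1/15 → 1/30 → 1/60 → 1/125.

1/125s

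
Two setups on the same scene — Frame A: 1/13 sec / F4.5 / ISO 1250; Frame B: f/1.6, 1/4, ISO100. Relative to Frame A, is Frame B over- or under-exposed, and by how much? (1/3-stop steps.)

1 stop brighter

Aperture: f/4.5 → f/4 → f/3.5 → f/3.2 → f/2.8 → f/2.5 → f/2.2 → f/2 → f/1.8 → f/1.6 — 3 stops opened up (brighter).
Shutter speed: 1/13 → 1/10 → 1/8 → 1/6 → 1/5 → 1/4 — 1 2/3 stops slower (brighter).
ISO: 1250 → 1000 → 800 → 640 → 500 → 400 → 320 → 250 → 200 → 160 → 125 → 100 — 3 2/3 stops dropped (darker).
Net: +3 +1 2/3 −3 2/3 = +1 stop.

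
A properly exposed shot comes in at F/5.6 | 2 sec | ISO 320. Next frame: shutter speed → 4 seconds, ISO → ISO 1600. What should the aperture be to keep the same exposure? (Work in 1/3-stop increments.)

f/18

Shutter speed: 2 → 2.5 → 3.2 → 4 — 1 stop slower (brighter).
ISO: 320 → 400 → 500 → 640 → 800 → 1000 → 1250 → 1600 — 2 1/3 stops higher (brighter).
Net change so far: 3 1/3 stops brighter. Offset with the aperture: f/5.6 → f/6.3 → f/7.1 → f/8 → f/9 → f/10 → f/11 → f/13 → f/14 → f/16 → f/18.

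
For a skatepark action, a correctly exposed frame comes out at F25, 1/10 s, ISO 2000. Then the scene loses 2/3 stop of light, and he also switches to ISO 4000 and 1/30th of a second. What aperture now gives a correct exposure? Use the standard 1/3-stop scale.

Scene light: 2/3 stop darker.
ISO: 2000 → 2500 → 3200 → 4000 — 1 stop higher (brighter).
Shutter speed: 1/10 → 1/13 → 1/15 → 1/20 → 1/25 → 1/30 — 1 2/3 stops faster (darker).
Net so far: 1 1/3 stops darker. Aperture: f/25 → f/22 → f/20 → f/18 → f/16.

f/16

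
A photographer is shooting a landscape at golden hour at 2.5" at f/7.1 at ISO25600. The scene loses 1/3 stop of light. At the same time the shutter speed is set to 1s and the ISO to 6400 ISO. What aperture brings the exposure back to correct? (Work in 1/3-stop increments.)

Scene light: 1/3 stop darker.
Shutter speed: 2.5 → 2 → 1.6 → 1.3 → 1 — 1 1/3 stops shorter (darker).
ISO: 25600 → 20000 → 16000 → 12800 → 10000 → 8000 → 6400 — 2 stops dropped (darker).
Net so far: 3 2/3 stops darker. Aperture: f/7.1 → f/6.3 → f/5.6 → f/5 → f/4.5 → f/4 → f/3.5 → f/3.2 → f/2.8 → f/2.5 → f/2.2 → f/2.

f/2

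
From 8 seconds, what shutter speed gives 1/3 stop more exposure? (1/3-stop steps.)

Shutter speed: 8 → 10 — 1/3 stop slower (brighter).

10 s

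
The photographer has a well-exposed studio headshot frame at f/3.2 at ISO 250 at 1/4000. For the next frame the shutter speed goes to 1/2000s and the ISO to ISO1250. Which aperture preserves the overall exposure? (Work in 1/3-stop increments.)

Shutter speed: 1/4000 → 1/3200 → 1/2500 → 1/2000 — 1 stop longer (brighter).
ISO: 250 → 320 → 400 → 500 → 640 → 800 → 1000 → 1250 — 2 1/3 stops higher (brighter).
Net change so far: 3 1/3 stops brighter. Offset with the aperture: f/3.2 → f/3.5 → f/4 → f/4.5 → f/5 → f/5.6 → f/6.3 → f/7.1 → f/8 → f/9 → f/10.

f/10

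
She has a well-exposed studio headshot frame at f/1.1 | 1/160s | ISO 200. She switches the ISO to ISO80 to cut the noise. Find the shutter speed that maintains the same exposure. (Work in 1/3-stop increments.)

1/60s

ISO: 200 → 160 → 125 → 100 → 80 — 1 1/3 stops dropped (darker).
Need 1 1/3 stops brighter from the shutter speed: 1/160 → 1/125 → 1/100 → 1/80 → 1/60.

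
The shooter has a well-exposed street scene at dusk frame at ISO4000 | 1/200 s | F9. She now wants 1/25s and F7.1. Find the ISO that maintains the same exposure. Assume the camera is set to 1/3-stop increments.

ISO 320

Shutter speed: 1/200 → 1/160 → 1/125 → 1/100 → 1/80 → 1/60 → 1/50 → 1/40 → 1/30 → 1/25 — 3 stops slower (brighter).
Aperture: f/9 → f/8 → f/7.1 — 2/3 stop larger aperture (brighter).
Net change so far: 3 2/3 stops brighter. Offset with the ISO: 4000 → 3200 → 2500 → 2000 → 1600 → 1250 → 1000 → 800 → 640 → 500 → 400 → 320.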